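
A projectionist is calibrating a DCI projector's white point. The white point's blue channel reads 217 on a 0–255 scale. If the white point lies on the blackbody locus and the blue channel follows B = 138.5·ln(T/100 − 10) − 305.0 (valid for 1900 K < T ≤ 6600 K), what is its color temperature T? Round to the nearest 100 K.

5300 K

ln(t − 10) = (217 + 305.0) / 138.5 = 3.7690.
t − 10 = e^3.7690 = 43.335, so t = 53.335.
T = 100·t = 5333 K → 5300 K to the nearest 100 K.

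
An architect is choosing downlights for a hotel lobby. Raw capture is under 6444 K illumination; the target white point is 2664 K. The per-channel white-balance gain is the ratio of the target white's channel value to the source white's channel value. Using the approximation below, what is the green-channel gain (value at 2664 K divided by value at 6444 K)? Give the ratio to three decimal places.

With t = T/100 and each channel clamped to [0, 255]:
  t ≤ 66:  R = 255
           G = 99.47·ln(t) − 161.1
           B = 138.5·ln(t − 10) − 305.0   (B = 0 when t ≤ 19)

0.653

At 6444 K (t = 64.44):
  G = 99.47·ln 64.44 − 161.1 = 99.47·4.1657 − 161.1 = 253.266.
At 2664 K (t = 26.64):
  G = 99.47·ln 26.64 − 161.1 = 99.47·3.2824 − 161.1 = 165.402.
Gain = 165.402 / 253.266 = 0.6531 → 0.653.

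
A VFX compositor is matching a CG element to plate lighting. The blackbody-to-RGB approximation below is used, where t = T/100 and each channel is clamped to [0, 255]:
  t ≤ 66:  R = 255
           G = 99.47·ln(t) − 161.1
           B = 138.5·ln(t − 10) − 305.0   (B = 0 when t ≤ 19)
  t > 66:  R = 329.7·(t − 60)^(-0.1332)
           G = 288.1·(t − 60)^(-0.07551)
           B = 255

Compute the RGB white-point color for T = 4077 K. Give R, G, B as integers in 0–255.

R=255, G=208, B=170

t = 4077/100 = 40.77; the t ≤ 66 branch applies.
R = 255 by definition for t ≤ 66.
G = 99.47·ln 40.77 − 161.1 = 99.47·3.7079 − 161.1 = 207.729.
B = 138.5·ln(40.77 − 10) − 305.0 = 138.5·ln 30.77 − 305.0 = 138.5·3.4265 − 305.0 = 169.576.
Rounded: (255, 208, 170).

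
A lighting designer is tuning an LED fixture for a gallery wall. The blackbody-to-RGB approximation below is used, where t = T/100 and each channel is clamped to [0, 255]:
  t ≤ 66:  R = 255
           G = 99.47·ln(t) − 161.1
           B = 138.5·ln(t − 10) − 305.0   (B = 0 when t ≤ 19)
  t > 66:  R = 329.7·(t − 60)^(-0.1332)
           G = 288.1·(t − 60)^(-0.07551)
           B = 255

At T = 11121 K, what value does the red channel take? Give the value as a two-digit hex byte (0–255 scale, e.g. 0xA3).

0xC3

t = 11121/100 = 111.21; the t > 66 branch applies.
R = 329.7·(111.21 − 60)^(-0.1332) = 329.7·51.21^(-0.1332) = 329.7·0.59199 = 195.179.
Rounded: 195; in hex, 0xC3.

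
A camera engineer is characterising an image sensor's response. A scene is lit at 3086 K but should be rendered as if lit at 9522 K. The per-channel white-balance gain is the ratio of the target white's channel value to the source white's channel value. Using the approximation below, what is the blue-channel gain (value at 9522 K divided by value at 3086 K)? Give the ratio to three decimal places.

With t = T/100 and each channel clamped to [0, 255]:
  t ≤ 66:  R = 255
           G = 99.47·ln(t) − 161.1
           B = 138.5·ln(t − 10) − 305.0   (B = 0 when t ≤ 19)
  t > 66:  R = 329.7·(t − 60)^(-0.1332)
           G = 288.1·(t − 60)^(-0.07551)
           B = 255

At 3086 K (t = 30.86):
  B = 138.5·ln(30.86 − 10) − 305.0 = 138.5·ln 20.86 − 305.0 = 138.5·3.0378 − 305.0 = 115.740.
At 9522 K (t = 95.22):
  B = 255 by definition for t > 66.
Gain = 255.000 / 115.740 = 2.2032 → 2.203.

2.203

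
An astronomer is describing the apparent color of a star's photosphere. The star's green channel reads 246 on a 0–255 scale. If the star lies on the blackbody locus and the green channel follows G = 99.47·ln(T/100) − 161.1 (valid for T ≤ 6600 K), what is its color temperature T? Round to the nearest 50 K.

ln t = (246 + 161.1) / 99.47 = 4.0927.
t = e^4.0927 = 59.901.
T = 100·t = 5990 K → 6000 K to the nearest 50 K.

6000 K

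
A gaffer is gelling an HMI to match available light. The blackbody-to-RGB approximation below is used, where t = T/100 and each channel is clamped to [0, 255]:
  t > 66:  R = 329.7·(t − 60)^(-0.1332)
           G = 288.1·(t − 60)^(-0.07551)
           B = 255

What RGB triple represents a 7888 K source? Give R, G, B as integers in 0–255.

R=223, G=231, B=255

t = 7888/100 = 78.88; the t > 66 branch applies.
R = 329.7·(78.88 − 60)^(-0.1332) = 329.7·18.88^(-0.1332) = 329.7·0.67614 = 222.923.
G = 288.1·(78.88 − 60)^(-0.07551) = 288.1·18.88^(-0.07551) = 288.1·0.80103 = 230.777.
B = 255 by definition for t > 66.
Rounded: (223, 231, 255).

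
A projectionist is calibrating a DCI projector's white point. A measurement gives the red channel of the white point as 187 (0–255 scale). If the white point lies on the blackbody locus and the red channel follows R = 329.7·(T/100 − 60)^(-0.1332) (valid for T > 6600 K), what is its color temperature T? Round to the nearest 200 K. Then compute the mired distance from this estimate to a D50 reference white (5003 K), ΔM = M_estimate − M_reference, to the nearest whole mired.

(t − 60)^(-0.1332) = 187/329.7 = 0.56718.
t − 60 = 0.56718^(1/-0.1332) = 0.56718^(-7.508) = 70.620, so t = 130.620.
T = 100·t = 13062 K → 13000 K to the nearest 200 K.
M_estimate = 10⁶/13000 = 76.92; M_reference = 10⁶/5003 = 199.88.
ΔM = 76.92 − 199.88 = -122.96 → -123 mireds.

-123 mireds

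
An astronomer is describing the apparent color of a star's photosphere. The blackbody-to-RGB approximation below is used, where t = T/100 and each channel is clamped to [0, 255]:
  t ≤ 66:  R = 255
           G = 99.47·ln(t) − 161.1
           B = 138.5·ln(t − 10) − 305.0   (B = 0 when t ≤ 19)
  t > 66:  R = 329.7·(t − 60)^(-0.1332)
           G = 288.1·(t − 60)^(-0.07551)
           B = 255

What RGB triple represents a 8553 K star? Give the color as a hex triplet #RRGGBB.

t = 8553/100 = 85.53; the t > 66 branch applies.
R = 329.7·(85.53 − 60)^(-0.1332) = 329.7·25.53^(-0.1332) = 329.7·0.64950 = 214.141.
G = 288.1·(85.53 − 60)^(-0.07551) = 288.1·25.53^(-0.07551) = 288.1·0.78299 = 225.578.
B = 255 by definition for t > 66.
Rounded: (214, 226, 255).
In hex: #D6E2FF.

#D6E2FF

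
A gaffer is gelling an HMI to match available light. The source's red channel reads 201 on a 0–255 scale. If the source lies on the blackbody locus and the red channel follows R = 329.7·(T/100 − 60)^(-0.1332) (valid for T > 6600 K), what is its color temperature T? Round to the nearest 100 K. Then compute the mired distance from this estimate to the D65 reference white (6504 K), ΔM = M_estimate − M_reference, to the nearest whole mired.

(t − 60)^(-0.1332) = 201/329.7 = 0.60965.
t − 60 = 0.60965^(1/-0.1332) = 0.60965^(-7.508) = 41.071, so t = 101.071.
T = 100·t = 10107 K → 10100 K to the nearest 100 K.
M_estimate = 10⁶/10100 = 99.01; M_reference = 10⁶/6504 = 153.75.
ΔM = 99.01 − 153.75 = -54.74 → -55 mireds.

-55 mireds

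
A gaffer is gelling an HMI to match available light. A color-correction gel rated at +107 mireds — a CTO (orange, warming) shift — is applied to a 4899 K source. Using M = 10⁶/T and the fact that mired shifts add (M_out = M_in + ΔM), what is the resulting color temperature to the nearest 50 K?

3200 K

M_in = 10⁶/4899 = 204.12 mireds.
M_out = 204.12 + (+107) = 311.12 mireds.
T_out = 10⁶/311.12 = 3214.2 K → 3200 K.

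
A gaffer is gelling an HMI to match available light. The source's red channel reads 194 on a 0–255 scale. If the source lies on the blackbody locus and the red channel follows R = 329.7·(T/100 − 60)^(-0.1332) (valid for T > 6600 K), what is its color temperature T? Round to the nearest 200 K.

11400 K

(t − 60)^(-0.1332) = 194/329.7 = 0.58841.
t − 60 = 0.58841^(1/-0.1332) = 0.58841^(-7.508) = 53.593, so t = 113.593.
T = 100·t = 11359 K → 11400 K to the nearest 200 K.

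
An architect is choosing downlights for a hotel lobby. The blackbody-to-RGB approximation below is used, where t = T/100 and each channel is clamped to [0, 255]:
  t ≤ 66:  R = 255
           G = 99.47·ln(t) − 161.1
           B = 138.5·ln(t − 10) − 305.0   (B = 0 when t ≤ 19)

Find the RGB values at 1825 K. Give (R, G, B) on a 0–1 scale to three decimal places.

(1.000, 0.501, 0.000)

t = 1825/100 = 18.25; the t ≤ 66 branch applies.
R = 255 by definition for t ≤ 66.
G = 99.47·ln 18.25 − 161.1 = 99.47·2.9042 − 161.1 = 127.777.
t = 18.25 ≤ 19, so B = 0.
Dividing each by 255: (1.0000, 0.5011, 0.0000) → (1.000, 0.501, 0.000).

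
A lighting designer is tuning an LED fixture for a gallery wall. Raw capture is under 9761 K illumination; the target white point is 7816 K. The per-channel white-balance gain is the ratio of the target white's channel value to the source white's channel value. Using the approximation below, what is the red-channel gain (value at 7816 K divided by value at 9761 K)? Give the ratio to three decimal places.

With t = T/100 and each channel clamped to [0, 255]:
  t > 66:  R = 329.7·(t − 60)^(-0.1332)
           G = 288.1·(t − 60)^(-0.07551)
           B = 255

At 9761 K (t = 97.61):
  R = 329.7·(97.61 − 60)^(-0.1332) = 329.7·37.61^(-0.1332) = 329.7·0.61684 = 203.371.
At 7816 K (t = 78.16):
  R = 329.7·(78.16 − 60)^(-0.1332) = 329.7·18.16^(-0.1332) = 329.7·0.67965 = 224.081.
Gain = 224.081 / 203.371 = 1.1018 → 1.102.

1.102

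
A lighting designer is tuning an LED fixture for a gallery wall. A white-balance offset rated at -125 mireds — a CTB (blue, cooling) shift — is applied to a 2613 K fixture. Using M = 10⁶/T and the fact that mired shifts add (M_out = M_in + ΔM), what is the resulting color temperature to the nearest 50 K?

M_in = 10⁶/2613 = 382.70 mireds.
M_out = 382.70 + (-125) = 257.70 mireds.
T_out = 10⁶/257.70 = 3880.5 K → 3900 K.

3900 K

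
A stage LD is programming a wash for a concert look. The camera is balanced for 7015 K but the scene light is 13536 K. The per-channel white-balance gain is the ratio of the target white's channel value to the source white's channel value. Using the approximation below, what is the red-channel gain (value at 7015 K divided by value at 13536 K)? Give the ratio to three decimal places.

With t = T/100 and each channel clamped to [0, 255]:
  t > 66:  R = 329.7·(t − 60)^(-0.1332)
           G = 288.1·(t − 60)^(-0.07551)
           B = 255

At 13536 K (t = 135.36):
  R = 329.7·(135.36 − 60)^(-0.1332) = 329.7·75.36^(-0.1332) = 329.7·0.56230 = 185.389.
At 7015 K (t = 70.15):
  R = 329.7·(70.15 − 60)^(-0.1332) = 329.7·10.15^(-0.1332) = 329.7·0.73441 = 242.135.
Gain = 242.135 / 185.389 = 1.3061 → 1.306.

1.306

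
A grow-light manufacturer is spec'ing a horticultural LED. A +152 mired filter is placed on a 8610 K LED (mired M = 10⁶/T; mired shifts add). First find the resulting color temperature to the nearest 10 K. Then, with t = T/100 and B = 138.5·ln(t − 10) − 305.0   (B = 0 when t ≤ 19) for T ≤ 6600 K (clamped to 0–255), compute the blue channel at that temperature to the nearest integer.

153

M_in = 10⁶/8610 = 116.14; M_out = 116.14 + (+152) = 268.14.
T_out = 10⁶/268.14 = 3729.3 K → 3730 K; t = 37.3.
B = 138.5·ln(37.3 − 10) − 305.0 = 138.5·ln 27.3 − 305.0 = 138.5·3.3069 − 305.0 = 153.004.
Rounded: 153.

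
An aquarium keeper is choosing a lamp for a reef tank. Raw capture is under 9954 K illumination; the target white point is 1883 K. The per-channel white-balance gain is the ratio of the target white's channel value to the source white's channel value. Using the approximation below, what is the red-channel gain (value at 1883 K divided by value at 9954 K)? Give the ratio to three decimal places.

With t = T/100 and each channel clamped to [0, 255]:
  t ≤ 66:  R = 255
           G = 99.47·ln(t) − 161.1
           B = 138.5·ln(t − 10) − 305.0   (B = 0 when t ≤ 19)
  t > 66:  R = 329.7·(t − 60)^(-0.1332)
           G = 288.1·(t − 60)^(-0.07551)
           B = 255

At 9954 K (t = 99.54):
  R = 329.7·(99.54 − 60)^(-0.1332) = 329.7·39.54^(-0.1332) = 329.7·0.61274 = 202.020.
At 1883 K (t = 18.83):
  R = 255 by definition for t ≤ 66.
Gain = 255.000 / 202.020 = 1.2623 → 1.262.

1.262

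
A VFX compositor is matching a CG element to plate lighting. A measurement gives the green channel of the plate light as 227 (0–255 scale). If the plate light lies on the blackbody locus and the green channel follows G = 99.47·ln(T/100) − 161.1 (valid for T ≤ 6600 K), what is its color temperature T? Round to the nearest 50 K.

ln t = (227 + 161.1) / 99.47 = 3.9017.
t = e^3.9017 = 49.485.
T = 100·t = 4949 K → 4950 K to the nearest 50 K.

4950 K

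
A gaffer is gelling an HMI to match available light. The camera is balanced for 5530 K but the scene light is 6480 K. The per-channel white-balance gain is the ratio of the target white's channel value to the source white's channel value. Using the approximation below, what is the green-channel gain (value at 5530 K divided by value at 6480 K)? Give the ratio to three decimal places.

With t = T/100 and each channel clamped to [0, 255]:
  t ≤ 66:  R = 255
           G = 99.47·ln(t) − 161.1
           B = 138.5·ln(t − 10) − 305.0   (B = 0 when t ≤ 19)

At 6480 K (t = 64.8):
  G = 99.47·ln 64.8 − 161.1 = 99.47·4.1713 − 161.1 = 253.820.
At 5530 K (t = 55.3):
  G = 99.47·ln 55.3 − 161.1 = 99.47·4.0128 − 161.1 = 238.051.
Gain = 238.051 / 253.820 = 0.9379 → 0.938.

0.938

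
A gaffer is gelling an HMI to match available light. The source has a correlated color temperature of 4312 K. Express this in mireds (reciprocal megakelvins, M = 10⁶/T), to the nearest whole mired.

232 mireds

M = 10⁶ / 4312 = 231.911 → 232 mireds.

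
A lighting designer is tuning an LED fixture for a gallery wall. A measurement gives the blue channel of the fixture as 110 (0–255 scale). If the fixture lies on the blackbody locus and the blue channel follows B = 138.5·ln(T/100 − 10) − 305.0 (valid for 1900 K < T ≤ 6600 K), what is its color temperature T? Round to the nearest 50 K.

3000 K

ln(t − 10) = (110 + 305.0) / 138.5 = 2.9964.
t − 10 = e^2.9964 = 20.013, so t = 30.013.
T = 100·t = 3001 K → 3000 K to the nearest 50 K.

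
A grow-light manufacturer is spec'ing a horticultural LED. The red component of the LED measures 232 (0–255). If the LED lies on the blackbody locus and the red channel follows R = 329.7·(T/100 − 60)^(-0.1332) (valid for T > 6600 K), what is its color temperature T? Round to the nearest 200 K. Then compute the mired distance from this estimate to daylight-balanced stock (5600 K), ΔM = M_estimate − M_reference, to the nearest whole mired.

-43 mireds

(t − 60)^(-0.1332) = 232/329.7 = 0.70367.
t − 60 = 0.70367^(1/-0.1332) = 0.70367^(-7.508) = 13.992, so t = 73.992.
T = 100·t = 7399 K → 7400 K to the nearest 200 K.
M_estimate = 10⁶/7400 = 135.14; M_reference = 10⁶/5600 = 178.57.
ΔM = 135.14 − 178.57 = -43.44 → -43 mireds.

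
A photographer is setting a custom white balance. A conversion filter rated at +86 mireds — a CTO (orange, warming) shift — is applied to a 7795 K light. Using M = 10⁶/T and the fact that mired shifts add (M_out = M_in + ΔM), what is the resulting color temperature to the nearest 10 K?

4670 K

M_in = 10⁶/7795 = 128.29 mireds.
M_out = 128.29 + (+86) = 214.29 mireds.
T_out = 10⁶/214.29 = 4666.6 K → 4670 K.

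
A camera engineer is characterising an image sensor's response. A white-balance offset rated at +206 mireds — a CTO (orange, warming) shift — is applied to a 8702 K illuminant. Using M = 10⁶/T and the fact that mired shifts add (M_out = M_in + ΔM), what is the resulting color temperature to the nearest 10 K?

M_in = 10⁶/8702 = 114.92 mireds.
M_out = 114.92 + (+206) = 320.92 mireds.
T_out = 10⁶/320.92 = 3116.1 K → 3120 K.

3120 K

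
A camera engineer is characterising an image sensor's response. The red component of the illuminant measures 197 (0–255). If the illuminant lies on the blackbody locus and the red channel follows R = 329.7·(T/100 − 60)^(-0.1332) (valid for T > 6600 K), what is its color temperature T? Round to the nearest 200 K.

(t − 60)^(-0.1332) = 197/329.7 = 0.59751.
t − 60 = 0.59751^(1/-0.1332) = 0.59751^(-7.508) = 47.761, so t = 107.761.
T = 100·t = 10776 K → 10800 K to the nearest 200 K.

10800 K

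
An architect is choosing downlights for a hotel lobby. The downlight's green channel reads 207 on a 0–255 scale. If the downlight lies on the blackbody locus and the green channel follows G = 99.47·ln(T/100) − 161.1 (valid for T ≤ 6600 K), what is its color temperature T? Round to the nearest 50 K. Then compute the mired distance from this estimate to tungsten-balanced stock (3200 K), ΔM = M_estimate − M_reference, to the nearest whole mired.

-66 mireds

ln t = (207 + 161.1) / 99.47 = 3.7006.
t = e^3.7006 = 40.472.
T = 100·t = 4047 K → 4050 K to the nearest 50 K.
M_estimate = 10⁶/4050 = 246.91; M_reference = 10⁶/3200 = 312.50.
ΔM = 246.91 − 312.50 = -65.59 → -66 mireds.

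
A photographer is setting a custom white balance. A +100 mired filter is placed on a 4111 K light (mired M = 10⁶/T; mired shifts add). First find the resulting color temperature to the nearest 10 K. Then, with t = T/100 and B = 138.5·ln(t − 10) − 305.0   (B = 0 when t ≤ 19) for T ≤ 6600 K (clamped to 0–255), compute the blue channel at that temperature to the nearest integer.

M_in = 10⁶/4111 = 243.25; M_out = 243.25 + (+100) = 343.25.
T_out = 10⁶/343.25 = 2913.3 K → 2910 K; t = 29.1.
B = 138.5·ln(29.1 − 10) − 305.0 = 138.5·ln 19.1 − 305.0 = 138.5·2.9497 − 305.0 = 103.532.
Rounded: 104.

104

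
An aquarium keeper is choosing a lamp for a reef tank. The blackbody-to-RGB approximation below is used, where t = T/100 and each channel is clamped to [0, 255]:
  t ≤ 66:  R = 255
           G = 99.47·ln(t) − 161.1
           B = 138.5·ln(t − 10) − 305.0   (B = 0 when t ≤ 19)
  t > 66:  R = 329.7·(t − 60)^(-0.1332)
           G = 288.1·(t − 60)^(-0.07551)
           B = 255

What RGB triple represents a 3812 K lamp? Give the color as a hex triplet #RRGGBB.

#FFC99D

t = 3812/100 = 38.12; the t ≤ 66 branch applies.
R = 255 by definition for t ≤ 66.
G = 99.47·ln 38.12 − 161.1 = 99.47·3.6407 − 161.1 = 201.044.
B = 138.5·ln(38.12 − 10) − 305.0 = 138.5·ln 28.12 − 305.0 = 138.5·3.3365 − 305.0 = 157.103.
Rounded: (255, 201, 157).
In hex: #FFC99D.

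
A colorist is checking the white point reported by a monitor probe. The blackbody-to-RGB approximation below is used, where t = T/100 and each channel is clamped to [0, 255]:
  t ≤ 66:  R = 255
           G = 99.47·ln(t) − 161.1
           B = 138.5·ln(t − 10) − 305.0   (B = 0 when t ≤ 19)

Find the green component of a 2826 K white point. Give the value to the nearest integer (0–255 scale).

171

t = 2826/100 = 28.26; the t ≤ 66 branch applies.
G = 99.47·ln 28.26 − 161.1 = 99.47·3.3414 − 161.1 = 171.274.
Rounded: 171.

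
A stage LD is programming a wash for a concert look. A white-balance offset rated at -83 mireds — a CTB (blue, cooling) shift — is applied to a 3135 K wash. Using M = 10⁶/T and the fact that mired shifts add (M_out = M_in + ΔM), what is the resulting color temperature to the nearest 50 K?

4250 K

M_in = 10⁶/3135 = 318.98 mireds.
M_out = 318.98 + (-83) = 235.98 mireds.
T_out = 10⁶/235.98 = 4237.7 K → 4250 K.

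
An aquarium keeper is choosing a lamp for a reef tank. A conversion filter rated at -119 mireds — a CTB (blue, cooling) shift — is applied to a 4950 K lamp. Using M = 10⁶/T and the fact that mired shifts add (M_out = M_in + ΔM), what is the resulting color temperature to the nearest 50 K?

M_in = 10⁶/4950 = 202.02 mireds.
M_out = 202.02 + (-119) = 83.02 mireds.
T_out = 10⁶/83.02 = 12045.3 K → 12050 K.

12050 K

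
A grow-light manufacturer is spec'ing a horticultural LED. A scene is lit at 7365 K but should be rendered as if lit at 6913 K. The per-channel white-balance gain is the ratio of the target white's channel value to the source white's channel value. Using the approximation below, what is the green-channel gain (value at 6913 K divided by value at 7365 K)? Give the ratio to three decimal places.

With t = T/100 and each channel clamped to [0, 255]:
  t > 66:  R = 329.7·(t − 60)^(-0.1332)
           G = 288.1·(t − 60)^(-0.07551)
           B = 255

1.031

At 7365 K (t = 73.65):
  G = 288.1·(73.65 − 60)^(-0.07551) = 288.1·13.65^(-0.07551) = 288.1·0.82089 = 236.499.
At 6913 K (t = 69.13):
  G = 288.1·(69.13 − 60)^(-0.07551) = 288.1·9.13^(-0.07551) = 288.1·0.84620 = 243.791.
Gain = 243.791 / 236.499 = 1.0308 → 1.031.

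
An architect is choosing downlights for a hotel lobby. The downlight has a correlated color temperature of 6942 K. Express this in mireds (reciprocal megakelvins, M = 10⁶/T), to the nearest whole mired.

M = 10⁶ / 6942 = 144.051 → 144 mireds.

144 mireds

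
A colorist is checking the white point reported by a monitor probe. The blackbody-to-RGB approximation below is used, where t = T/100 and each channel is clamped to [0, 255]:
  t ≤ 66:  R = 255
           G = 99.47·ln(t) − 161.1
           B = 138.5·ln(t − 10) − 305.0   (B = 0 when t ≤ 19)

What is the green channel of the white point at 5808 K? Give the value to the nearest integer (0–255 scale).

243

t = 5808/100 = 58.08; the t ≤ 66 branch applies.
G = 99.47·ln 58.08 − 161.1 = 99.47·4.0618 − 161.1 = 242.929.
Rounded: 243.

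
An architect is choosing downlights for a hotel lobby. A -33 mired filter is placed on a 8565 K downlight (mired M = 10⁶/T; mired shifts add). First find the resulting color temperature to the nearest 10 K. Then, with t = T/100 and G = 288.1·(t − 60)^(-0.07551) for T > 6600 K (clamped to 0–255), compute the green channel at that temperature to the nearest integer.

212

M_in = 10⁶/8565 = 116.75; M_out = 116.75 + (-33) = 83.75.
T_out = 10⁶/83.75 = 11939.7 K → 11940 K; t = 119.4.
G = 288.1·(119.4 − 60)^(-0.07551) = 288.1·59.4^(-0.07551) = 288.1·0.73462 = 211.643.
Rounded: 212.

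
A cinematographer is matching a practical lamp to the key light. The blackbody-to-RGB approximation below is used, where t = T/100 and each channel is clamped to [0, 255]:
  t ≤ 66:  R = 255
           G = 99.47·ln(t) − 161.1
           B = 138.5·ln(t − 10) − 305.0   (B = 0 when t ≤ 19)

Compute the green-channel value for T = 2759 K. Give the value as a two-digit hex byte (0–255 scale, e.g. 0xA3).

t = 2759/100 = 27.59; the t ≤ 66 branch applies.
G = 99.47·ln 27.59 − 161.1 = 99.47·3.3175 − 161.1 = 168.887.
Rounded: 169; in hex, 0xA9.

0xA9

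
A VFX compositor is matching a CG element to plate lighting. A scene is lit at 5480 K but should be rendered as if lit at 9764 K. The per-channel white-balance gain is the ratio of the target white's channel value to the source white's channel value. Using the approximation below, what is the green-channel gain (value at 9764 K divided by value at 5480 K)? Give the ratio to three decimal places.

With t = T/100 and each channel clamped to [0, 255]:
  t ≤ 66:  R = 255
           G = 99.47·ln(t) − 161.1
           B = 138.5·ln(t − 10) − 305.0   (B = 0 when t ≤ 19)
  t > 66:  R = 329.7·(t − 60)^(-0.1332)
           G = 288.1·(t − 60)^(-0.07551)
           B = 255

0.924

At 5480 K (t = 54.8):
  G = 99.47·ln 54.8 − 161.1 = 99.47·4.0037 − 161.1 = 237.147.
At 9764 K (t = 97.64):
  G = 288.1·(97.64 − 60)^(-0.07551) = 288.1·37.64^(-0.07551) = 288.1·0.76037 = 219.061.
Gain = 219.061 / 237.147 = 0.9237 → 0.924.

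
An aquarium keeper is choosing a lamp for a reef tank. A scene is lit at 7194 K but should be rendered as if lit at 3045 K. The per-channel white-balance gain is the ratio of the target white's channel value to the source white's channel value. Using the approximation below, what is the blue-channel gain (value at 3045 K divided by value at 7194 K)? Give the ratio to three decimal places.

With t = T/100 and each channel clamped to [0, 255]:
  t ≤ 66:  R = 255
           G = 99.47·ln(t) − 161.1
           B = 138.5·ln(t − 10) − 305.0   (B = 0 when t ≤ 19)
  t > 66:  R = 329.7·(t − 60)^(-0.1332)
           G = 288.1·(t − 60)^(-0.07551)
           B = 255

0.443

At 7194 K (t = 71.94):
  B = 255 by definition for t > 66.
At 3045 K (t = 30.45):
  B = 138.5·ln(30.45 − 10) − 305.0 = 138.5·ln 20.45 − 305.0 = 138.5·3.0180 − 305.0 = 112.991.
Gain = 112.991 / 255.000 = 0.4431 → 0.443.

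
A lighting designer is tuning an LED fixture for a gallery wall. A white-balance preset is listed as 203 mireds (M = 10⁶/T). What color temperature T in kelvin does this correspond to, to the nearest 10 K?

T = 10⁶ / 203 = 4926.11 K → 4930 K.

4930 K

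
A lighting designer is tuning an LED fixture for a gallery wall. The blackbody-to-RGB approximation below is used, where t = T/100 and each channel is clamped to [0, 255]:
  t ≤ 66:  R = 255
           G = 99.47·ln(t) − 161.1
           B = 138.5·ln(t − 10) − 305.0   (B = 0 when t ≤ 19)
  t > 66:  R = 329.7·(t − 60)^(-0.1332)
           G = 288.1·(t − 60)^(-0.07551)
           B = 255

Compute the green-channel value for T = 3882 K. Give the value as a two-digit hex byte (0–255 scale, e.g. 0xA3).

t = 3882/100 = 38.82; the t ≤ 66 branch applies.
G = 99.47·ln 38.82 − 161.1 = 99.47·3.6589 − 161.1 = 202.854.
Rounded: 203; in hex, 0xCB.

0xCB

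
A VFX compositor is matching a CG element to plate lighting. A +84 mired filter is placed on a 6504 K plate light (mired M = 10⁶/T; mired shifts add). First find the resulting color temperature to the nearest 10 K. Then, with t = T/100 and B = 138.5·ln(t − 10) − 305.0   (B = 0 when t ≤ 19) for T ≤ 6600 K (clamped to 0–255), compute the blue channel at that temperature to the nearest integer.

M_in = 10⁶/6504 = 153.75; M_out = 153.75 + (+84) = 237.75.
T_out = 10⁶/237.75 = 4206.1 K → 4210 K; t = 42.1.
B = 138.5·ln(42.1 − 10) − 305.0 = 138.5·ln 32.1 − 305.0 = 138.5·3.4689 − 305.0 = 175.437.
Rounded: 175.

175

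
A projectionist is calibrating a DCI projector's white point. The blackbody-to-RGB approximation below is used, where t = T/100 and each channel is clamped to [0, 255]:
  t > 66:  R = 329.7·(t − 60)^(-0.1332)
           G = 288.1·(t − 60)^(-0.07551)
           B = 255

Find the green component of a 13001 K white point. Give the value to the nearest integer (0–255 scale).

209

t = 13001/100 = 130.01; the t > 66 branch applies.
G = 288.1·(130.01 − 60)^(-0.07551) = 288.1·70.01^(-0.07551) = 288.1·0.72556 = 209.033.
Rounded: 209.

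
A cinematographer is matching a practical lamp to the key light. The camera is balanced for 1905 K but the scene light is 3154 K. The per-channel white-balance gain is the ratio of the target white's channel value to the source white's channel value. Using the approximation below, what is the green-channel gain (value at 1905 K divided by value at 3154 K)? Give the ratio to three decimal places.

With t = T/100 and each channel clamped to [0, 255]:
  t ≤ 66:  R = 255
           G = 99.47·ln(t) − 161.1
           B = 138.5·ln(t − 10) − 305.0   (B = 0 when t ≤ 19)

At 3154 K (t = 31.54):
  G = 99.47·ln 31.54 − 161.1 = 99.47·3.4513 − 161.1 = 182.196.
At 1905 K (t = 19.05):
  G = 99.47·ln 19.05 − 161.1 = 99.47·2.9471 − 161.1 = 132.045.
Gain = 132.045 / 182.196 = 0.7247 → 0.725.

0.725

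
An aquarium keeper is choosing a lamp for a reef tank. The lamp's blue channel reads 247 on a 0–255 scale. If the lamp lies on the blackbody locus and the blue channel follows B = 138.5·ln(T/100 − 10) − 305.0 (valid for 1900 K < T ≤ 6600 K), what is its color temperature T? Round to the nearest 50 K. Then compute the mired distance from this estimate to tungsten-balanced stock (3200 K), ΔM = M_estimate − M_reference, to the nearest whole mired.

ln(t − 10) = (247 + 305.0) / 138.5 = 3.9856.
t − 10 = e^3.9856 = 53.815, so t = 63.815.
T = 100·t = 6382 K → 6400 K to the nearest 50 K.
M_estimate = 10⁶/6400 = 156.25; M_reference = 10⁶/3200 = 312.50.
ΔM = 156.25 − 312.50 = -156.25 → -156 mireds.

-156 mireds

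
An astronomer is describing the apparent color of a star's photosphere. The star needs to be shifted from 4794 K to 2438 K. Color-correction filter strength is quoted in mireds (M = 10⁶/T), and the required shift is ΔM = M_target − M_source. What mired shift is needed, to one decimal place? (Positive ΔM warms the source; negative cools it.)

M_source = 10⁶/4794 = 208.594; M_target = 10⁶/2438 = 410.172.
ΔM = 410.172 − 208.594 = 201.578 → +201.6 mireds, a warming shift.

+201.6 mireds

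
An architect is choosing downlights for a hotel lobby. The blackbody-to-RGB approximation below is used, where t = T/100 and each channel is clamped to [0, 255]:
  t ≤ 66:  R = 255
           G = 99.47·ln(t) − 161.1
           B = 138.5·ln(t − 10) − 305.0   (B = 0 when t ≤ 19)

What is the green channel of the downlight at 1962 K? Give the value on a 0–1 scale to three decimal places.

0.529

t = 1962/100 = 19.62; the t ≤ 66 branch applies.
G = 99.47·ln 19.62 − 161.1 = 99.47·2.9765 − 161.1 = 134.977.
On a 0–1 scale: 134.977/255 = 0.5293 → 0.529.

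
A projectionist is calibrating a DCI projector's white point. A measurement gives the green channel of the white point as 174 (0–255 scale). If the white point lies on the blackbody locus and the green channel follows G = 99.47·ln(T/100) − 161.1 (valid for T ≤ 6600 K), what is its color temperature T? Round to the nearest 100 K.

2900 K

ln t = (174 + 161.1) / 99.47 = 3.3689.
t = e^3.3689 = 29.045.
T = 100·t = 2905 K → 2900 K to the nearest 100 K.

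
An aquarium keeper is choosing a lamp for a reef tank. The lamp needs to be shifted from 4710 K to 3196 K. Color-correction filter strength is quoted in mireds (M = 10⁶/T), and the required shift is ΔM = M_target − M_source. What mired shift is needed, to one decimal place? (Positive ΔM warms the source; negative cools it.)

+100.6 mireds

M_source = 10⁶/4710 = 212.314; M_target = 10⁶/3196 = 312.891.
ΔM = 312.891 − 212.314 = 100.577 → +100.6 mireds, a warming shift.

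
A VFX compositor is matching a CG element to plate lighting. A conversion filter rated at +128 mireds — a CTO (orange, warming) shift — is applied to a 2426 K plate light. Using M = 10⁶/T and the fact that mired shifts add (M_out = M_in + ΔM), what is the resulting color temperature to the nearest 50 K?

M_in = 10⁶/2426 = 412.20 mireds.
M_out = 412.20 + (+128) = 540.20 mireds.
T_out = 10⁶/540.20 = 1851.2 K → 1850 K.

1850 K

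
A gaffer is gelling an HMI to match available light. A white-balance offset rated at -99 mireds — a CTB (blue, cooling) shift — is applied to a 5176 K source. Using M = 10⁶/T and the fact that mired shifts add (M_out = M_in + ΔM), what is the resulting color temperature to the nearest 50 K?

10600 K

M_in = 10⁶/5176 = 193.20 mireds.
M_out = 193.20 + (-99) = 94.20 mireds.
T_out = 10⁶/94.20 = 10615.8 K → 10600 K.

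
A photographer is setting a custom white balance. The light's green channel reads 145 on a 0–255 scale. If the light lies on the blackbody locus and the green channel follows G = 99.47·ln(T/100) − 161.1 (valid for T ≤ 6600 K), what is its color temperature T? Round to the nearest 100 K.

ln t = (145 + 161.1) / 99.47 = 3.0773.
t = e^3.0773 = 21.700.
T = 100·t = 2170 K → 2200 K to the nearest 100 K.

2200 K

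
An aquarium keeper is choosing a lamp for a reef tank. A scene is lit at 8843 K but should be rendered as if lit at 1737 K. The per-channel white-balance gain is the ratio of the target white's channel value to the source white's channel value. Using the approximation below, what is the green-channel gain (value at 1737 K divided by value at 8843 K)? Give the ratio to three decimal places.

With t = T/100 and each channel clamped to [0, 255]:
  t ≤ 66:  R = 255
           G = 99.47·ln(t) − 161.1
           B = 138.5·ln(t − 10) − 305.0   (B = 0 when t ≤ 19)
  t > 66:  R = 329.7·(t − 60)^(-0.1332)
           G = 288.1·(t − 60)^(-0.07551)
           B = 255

At 8843 K (t = 88.43):
  G = 288.1·(88.43 − 60)^(-0.07551) = 288.1·28.43^(-0.07551) = 288.1·0.77665 = 223.753.
At 1737 K (t = 17.37):
  G = 99.47·ln 17.37 − 161.1 = 99.47·2.8547 − 161.1 = 122.861.
Gain = 122.861 / 223.753 = 0.5491 → 0.549.

0.549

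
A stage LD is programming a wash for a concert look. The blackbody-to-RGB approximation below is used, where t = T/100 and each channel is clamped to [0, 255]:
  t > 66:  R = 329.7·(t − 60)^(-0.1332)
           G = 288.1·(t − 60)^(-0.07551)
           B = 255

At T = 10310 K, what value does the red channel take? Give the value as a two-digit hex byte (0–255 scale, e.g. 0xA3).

0xC8

t = 10310/100 = 103.1; the t > 66 branch applies.
R = 329.7·(103.1 − 60)^(-0.1332) = 329.7·43.1^(-0.1332) = 329.7·0.60574 = 199.713.
Rounded: 200; in hex, 0xC8.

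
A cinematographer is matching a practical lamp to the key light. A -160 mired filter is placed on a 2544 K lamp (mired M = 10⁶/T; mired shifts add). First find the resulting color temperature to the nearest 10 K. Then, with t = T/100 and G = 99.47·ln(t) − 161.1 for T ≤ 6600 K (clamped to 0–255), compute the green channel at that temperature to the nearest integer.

M_in = 10⁶/2544 = 393.08; M_out = 393.08 + (-160) = 233.08.
T_out = 10⁶/233.08 = 4290.3 K → 4290 K; t = 42.9.
G = 99.47·ln 42.9 − 161.1 = 99.47·3.7589 − 161.1 = 212.795.
Rounded: 213.

213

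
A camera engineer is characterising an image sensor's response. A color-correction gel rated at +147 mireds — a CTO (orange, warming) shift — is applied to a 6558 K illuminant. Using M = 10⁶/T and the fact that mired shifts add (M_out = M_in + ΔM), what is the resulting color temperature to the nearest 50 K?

M_in = 10⁶/6558 = 152.49 mireds.
M_out = 152.49 + (+147) = 299.49 mireds.
T_out = 10⁶/299.49 = 3339.1 K → 3350 K.

3350 K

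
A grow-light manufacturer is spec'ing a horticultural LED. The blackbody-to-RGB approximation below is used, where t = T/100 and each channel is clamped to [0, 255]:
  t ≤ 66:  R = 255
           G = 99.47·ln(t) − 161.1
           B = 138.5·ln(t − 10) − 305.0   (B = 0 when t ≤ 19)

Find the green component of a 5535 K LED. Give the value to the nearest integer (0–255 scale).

238

t = 5535/100 = 55.35; the t ≤ 66 branch applies.
G = 99.47·ln 55.35 − 161.1 = 99.47·4.0137 − 161.1 = 238.140.
Rounded: 238.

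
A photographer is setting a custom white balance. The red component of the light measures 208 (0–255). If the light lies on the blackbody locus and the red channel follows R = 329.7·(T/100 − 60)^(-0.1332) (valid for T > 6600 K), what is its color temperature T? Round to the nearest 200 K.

(t − 60)^(-0.1332) = 208/329.7 = 0.63088.
t − 60 = 0.63088^(1/-0.1332) = 0.63088^(-7.508) = 31.763, so t = 91.763.
T = 100·t = 9176 K → 9200 K to the nearest 200 K.

9200 K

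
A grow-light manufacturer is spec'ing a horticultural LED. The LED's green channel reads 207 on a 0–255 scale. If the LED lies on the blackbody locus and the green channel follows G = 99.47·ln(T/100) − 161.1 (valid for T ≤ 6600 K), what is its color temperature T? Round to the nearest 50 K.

4050 K

ln t = (207 + 161.1) / 99.47 = 3.7006.
t = e^3.7006 = 40.472.
T = 100·t = 4047 K → 4050 K to the nearest 50 K.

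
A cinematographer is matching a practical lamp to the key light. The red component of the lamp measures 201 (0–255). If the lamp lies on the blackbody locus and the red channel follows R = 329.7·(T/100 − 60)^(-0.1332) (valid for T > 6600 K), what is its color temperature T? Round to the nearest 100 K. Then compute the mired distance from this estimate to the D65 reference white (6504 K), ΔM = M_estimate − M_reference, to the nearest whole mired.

(t − 60)^(-0.1332) = 201/329.7 = 0.60965.
t − 60 = 0.60965^(1/-0.1332) = 0.60965^(-7.508) = 41.071, so t = 101.071.
T = 100·t = 10107 K → 10100 K to the nearest 100 K.
M_estimate = 10⁶/10100 = 99.01; M_reference = 10⁶/6504 = 153.75.
ΔM = 99.01 − 153.75 = -54.74 → -55 mireds.

-55 mireds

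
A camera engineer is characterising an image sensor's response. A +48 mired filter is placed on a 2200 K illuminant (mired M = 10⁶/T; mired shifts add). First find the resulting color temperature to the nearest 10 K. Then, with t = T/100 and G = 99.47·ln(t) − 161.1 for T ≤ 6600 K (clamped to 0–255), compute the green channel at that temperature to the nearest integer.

136

M_in = 10⁶/2200 = 454.55; M_out = 454.55 + (+48) = 502.55.
T_out = 10⁶/502.55 = 1989.9 K → 1990 K; t = 19.9.
G = 99.47·ln 19.9 − 161.1 = 99.47·2.9907 − 161.1 = 136.387.
Rounded: 136.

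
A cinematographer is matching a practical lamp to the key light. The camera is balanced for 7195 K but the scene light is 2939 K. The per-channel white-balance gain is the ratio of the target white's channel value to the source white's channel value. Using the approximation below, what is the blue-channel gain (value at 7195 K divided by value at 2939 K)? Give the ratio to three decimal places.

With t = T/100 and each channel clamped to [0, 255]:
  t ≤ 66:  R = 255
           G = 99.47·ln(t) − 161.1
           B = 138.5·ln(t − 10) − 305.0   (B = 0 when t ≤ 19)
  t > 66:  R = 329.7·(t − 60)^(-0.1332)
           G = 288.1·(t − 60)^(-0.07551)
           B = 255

At 2939 K (t = 29.39):
  B = 138.5·ln(29.39 − 10) − 305.0 = 138.5·ln 19.39 − 305.0 = 138.5·2.9648 − 305.0 = 105.619.
At 7195 K (t = 71.95):
  B = 255 by definition for t > 66.
Gain = 255.000 / 105.619 = 2.4143 → 2.414.

2.414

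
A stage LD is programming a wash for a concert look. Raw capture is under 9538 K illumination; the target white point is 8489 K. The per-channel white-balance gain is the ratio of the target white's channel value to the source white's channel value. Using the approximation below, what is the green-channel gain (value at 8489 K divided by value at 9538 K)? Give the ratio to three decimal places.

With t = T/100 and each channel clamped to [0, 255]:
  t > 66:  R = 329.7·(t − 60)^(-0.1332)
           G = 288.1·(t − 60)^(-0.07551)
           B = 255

1.027

At 9538 K (t = 95.38):
  G = 288.1·(95.38 − 60)^(-0.07551) = 288.1·35.38^(-0.07551) = 288.1·0.76393 = 220.088.
At 8489 K (t = 84.89):
  G = 288.1·(84.89 − 60)^(-0.07551) = 288.1·24.89^(-0.07551) = 288.1·0.78449 = 226.011.
Gain = 226.011 / 220.088 = 1.0269 → 1.027.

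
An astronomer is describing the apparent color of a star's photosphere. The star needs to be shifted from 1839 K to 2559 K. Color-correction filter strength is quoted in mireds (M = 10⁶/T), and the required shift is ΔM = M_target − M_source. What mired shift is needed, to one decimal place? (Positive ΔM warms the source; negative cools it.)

M_source = 10⁶/1839 = 543.774; M_target = 10⁶/2559 = 390.778.
ΔM = 390.778 − 543.774 = -152.996 → -153.0 mireds, a cooling shift.

-153.0 mireds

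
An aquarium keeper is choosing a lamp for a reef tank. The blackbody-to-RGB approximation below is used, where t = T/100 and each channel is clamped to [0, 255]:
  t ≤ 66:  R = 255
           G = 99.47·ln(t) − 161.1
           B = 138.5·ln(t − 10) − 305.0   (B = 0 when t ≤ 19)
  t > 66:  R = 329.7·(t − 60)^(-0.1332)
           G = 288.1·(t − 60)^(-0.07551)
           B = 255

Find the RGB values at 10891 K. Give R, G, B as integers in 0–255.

R=196, G=215, B=255

t = 10891/100 = 108.91; the t > 66 branch applies.
R = 329.7·(108.91 − 60)^(-0.1332) = 329.7·48.91^(-0.1332) = 329.7·0.59562 = 196.377.
G = 288.1·(108.91 − 60)^(-0.07551) = 288.1·48.91^(-0.07551) = 288.1·0.74548 = 214.772.
B = 255 by definition for t > 66.
Rounded: (196, 215, 255).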